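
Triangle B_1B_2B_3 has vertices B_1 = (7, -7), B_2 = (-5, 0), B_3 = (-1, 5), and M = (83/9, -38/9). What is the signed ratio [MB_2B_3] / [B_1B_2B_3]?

[B_1B_2B_3] = ½·(7·(0−5) + (-5)·(5−(-7)) + (-1)·(-7−0)) = ½·(-35 − 60 + 7) = -44.
[MB_2B_3] = ½·((83/9)·(0−5) + (-5)·(5−(-38/9)) + (-1)·(-38/9−0)) = ½·(-415/9 − 415/9 + 38/9) = -44, so the ratio is (-44)/(-44) = 1.

1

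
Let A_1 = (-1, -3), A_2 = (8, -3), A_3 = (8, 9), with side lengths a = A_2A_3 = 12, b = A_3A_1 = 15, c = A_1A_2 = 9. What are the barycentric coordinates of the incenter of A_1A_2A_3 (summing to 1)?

The incenter has barycentric coordinates proportional to the opposite side lengths: (12 : 15 : 9).
Normalizing by 12+15+9 = 36 gives (1/3, 5/12, 1/4).

(1/3, 5/12, 1/4)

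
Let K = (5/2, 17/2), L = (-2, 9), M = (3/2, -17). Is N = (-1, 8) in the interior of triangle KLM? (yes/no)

yes

Barycentric coordinates of N: (90/461, 355/461, 16/461).
The three coordinates are positive, positive, positive; a point is interior exactly when all three are positive.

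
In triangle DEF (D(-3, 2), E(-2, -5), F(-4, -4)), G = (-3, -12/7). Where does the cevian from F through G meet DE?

(-13/5, -4/5)

Barycentric coordinates of G with respect to DEF: (3/7, 2/7, 2/7).
On side DE the F-coordinate is zero; dropping G's F-weight 2/7 and renormalizing the remaining 3/7 : 2/7 gives weights 3/5, 2/5 on D, E.
H = (3/5)·(-3, 2) + (2/5)·(-2, -5) = (-13/5, -4/5).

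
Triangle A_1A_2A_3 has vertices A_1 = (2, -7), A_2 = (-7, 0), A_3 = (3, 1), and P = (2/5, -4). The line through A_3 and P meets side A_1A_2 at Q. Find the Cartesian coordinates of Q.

(-1/4, -21/4)

Barycentric coordinates of P with respect to A_1A_2A_3: (3/5, 1/5, 1/5).
On side A_1A_2 the A_3-coordinate is zero; dropping P's A_3-weight 1/5 and renormalizing the remaining 3/5 : 1/5 gives weights 3/4, 1/4 on A_1, A_2.
Q = (3/4)·(2, -7) + (1/4)·(-7, 0) = (-1/4, -21/4).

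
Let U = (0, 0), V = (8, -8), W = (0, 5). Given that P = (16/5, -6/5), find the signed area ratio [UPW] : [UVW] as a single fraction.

[UVW] = ½·(0·(-8−5) + 8·(5−0) + 0·(0−(-8))) = ½·(0 + 40 + 0) = 20.
[UPW] = ½·(0·(-6/5−5) + (16/5)·(5−0) + 0·(0−(-6/5))) = ½·(0 + 16 + 0) = 8, so the ratio is 8/20 = 2/5.

2/5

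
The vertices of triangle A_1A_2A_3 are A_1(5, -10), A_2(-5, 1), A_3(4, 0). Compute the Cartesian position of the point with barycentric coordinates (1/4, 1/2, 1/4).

(-1/4, -2)

P = (1/4)·A_1 + (1/2)·A_2 + (1/4)·A_3.
x-coordinate: (1/4)·5 + (1/2)·(-5) + (1/4)·4 = -1/4.
y-coordinate: (1/4)·(-10) + (1/2)·1 + (1/4)·0 = -2.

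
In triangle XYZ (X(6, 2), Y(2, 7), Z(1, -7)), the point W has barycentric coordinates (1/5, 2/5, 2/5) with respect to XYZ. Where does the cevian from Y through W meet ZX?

Line YW meets ZX where the Y-coordinate vanishes; zeroing W's Y-weight and renormalizing leaves Z, X-weights 2/5 : 1/5 → (2/3, 1/3).
So V = (2/3)·Z + (1/3)·X = (8/3, -4).

(8/3, -4)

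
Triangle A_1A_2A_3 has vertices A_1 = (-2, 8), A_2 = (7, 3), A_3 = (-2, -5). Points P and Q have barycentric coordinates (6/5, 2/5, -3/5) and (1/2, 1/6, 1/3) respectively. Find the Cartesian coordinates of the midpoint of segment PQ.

(11/20, 499/60)

Barycentric coordinates of the midpoint are the average: (17/20, 17/60, -2/15).
Converting: (17/20)·A_1 + (17/60)·A_2 + (-2/15)·A_3 = (11/20, 499/60).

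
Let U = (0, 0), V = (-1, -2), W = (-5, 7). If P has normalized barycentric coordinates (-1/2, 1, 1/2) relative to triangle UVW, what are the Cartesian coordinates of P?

P = (-1/2)·U + 1·V + (1/2)·W.
x-coordinate: (-1/2)·0 + 1·(-1) + (1/2)·(-5) = -7/2.
y-coordinate: (-1/2)·0 + 1·(-2) + (1/2)·7 = 3/2.

(-7/2, 3/2)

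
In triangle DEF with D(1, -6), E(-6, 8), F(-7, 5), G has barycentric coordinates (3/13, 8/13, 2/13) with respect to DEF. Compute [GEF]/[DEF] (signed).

3/13

The signed ratio [GEF]/[DEF] equals the barycentric coordinate of G at vertex D, which is 3/13.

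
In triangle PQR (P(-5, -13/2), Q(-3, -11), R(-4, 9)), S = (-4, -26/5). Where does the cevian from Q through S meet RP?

(-14/3, -4/3)

Barycentric coordinates of S with respect to PQR: (2/5, 2/5, 1/5).
On side RP the Q-coordinate is zero; dropping S's Q-weight 2/5 and renormalizing the remaining 1/5 : 2/5 gives weights 1/3, 2/3 on R, P.
T = (1/3)·(-4, 9) + (2/3)·(-5, -13/2) = (-14/3, -4/3).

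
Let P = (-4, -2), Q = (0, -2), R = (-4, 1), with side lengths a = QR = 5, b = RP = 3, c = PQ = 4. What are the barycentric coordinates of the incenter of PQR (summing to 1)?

The incenter has barycentric coordinates proportional to the opposite side lengths: (5 : 3 : 4).
Normalizing by 5+3+4 = 12 gives (5/12, 1/4, 1/3).

(5/12, 1/4, 1/3)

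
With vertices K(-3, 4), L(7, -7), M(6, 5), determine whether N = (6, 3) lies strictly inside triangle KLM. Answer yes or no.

Barycentric coordinates of N: (2/109, 18/109, 89/109).
The three coordinates are positive, positive, positive; a point is interior exactly when all three are positive.

yes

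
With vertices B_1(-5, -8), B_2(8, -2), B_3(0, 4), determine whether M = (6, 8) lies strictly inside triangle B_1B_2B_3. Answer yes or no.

no

Barycentric coordinates of M: (-34/63, 26/63, 71/63).
The three coordinates are negative, positive, positive; a point is interior exactly when all three are positive.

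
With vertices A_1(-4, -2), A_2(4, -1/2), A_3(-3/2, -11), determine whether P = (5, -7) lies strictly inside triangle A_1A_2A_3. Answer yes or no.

no

Barycentric coordinates of P: (-185/303, 274/303, 214/303).
The three coordinates are negative, positive, positive; a point is interior exactly when all three are positive.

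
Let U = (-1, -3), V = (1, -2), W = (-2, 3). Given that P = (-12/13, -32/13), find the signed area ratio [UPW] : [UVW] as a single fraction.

1/13

[UVW] = ½·((-1)·(-2−3) + 1·(3−(-3)) + (-2)·(-3−(-2))) = ½·(5 + 6 + 2) = 13/2.
[UPW] = ½·((-1)·(-32/13−3) + (-12/13)·(3−(-3)) + (-2)·(-3−(-32/13))) = ½·(71/13 − 72/13 + 14/13) = 1/2, so the ratio is (1/2)/(13/2) = 1/13.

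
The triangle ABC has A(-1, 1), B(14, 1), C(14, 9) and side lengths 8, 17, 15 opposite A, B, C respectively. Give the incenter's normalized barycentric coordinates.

The incenter has barycentric coordinates proportional to the opposite side lengths: (8 : 17 : 15).
Normalizing by 8+17+15 = 40 gives (1/5, 17/40, 3/8).

(1/5, 17/40, 3/8)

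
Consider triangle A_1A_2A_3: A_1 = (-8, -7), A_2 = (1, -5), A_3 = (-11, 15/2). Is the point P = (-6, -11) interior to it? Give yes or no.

no

Barycentric coordinates of P: (319/273, 34/273, -80/273).
The three coordinates are positive, positive, negative; a point is interior exactly when all three are positive.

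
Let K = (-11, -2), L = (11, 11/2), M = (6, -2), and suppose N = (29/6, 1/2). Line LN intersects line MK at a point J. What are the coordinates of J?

Barycentric coordinates of N with respect to KLM: (1/6, 1/3, 1/2).
On side MK the L-coordinate is zero; dropping N's L-weight 1/3 and renormalizing the remaining 1/2 : 1/6 gives weights 3/4, 1/4 on M, K.
J = (3/4)·(6, -2) + (1/4)·(-11, -2) = (7/4, -2).

(7/4, -2)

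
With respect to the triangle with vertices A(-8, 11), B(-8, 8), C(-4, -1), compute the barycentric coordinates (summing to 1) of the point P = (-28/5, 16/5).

(1/5, 1/5, 3/5)

Signed area of the reference triangle: [ABC] = ½·((-8)·(8−(-1)) + (-8)·(-1−11) + (-4)·(11−8)) = ½·(-72 + 96 − 12) = 6.
[PBC] = ½·((-28/5)·(8−(-1)) + (-8)·(-1−(16/5)) + (-4)·(16/5−8)) = ½·(-252/5 + 168/5 + 96/5) = 6/5, so the A-coordinate is (6/5)/6 = 1/5.
[APC] = ½·((-8)·(16/5−(-1)) + (-28/5)·(-1−11) + (-4)·(11−(16/5))) = ½·(-168/5 + 336/5 − 156/5) = 6/5, so the B-coordinate is 1/5.
[ABP] = ½·((-8)·(8−(16/5)) + (-8)·(16/5−11) + (-28/5)·(11−8)) = ½·(-192/5 + 312/5 − 84/5) = 18/5, so the C-coordinate is 3/5.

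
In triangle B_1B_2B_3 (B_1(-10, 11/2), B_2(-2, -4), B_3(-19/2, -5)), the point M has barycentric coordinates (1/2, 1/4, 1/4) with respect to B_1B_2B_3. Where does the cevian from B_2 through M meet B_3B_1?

Line B_2M meets B_3B_1 where the B_2-coordinate vanishes; zeroing M's B_2-weight and renormalizing leaves B_3, B_1-weights 1/4 : 1/2 → (1/3, 2/3).
So N = (1/3)·B_3 + (2/3)·B_1 = (-59/6, 2).

(-59/6, 2)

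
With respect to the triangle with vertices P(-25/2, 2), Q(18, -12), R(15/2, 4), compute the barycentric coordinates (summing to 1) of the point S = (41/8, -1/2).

Signed area of the reference triangle: [PQR] = ½·((-25/2)·(-12−4) + 18·(4−2) + (15/2)·(2−(-12))) = ½·(200 + 36 + 105) = 341/2.
[SQR] = ½·((41/8)·(-12−4) + 18·(4−(-1/2)) + (15/2)·(-1/2−(-12))) = ½·(-82 + 81 + 345/4) = 341/8, so the P-coordinate is (341/8)/(341/2) = 1/4.
[PSR] = ½·((-25/2)·(-1/2−4) + (41/8)·(4−2) + (15/2)·(2−(-1/2))) = ½·(225/4 + 41/4 + 75/4) = 341/8, so the Q-coordinate is 1/4.
[PQS] = ½·((-25/2)·(-12−(-1/2)) + 18·(-1/2−2) + (41/8)·(2−(-12))) = ½·(575/4 − 45 + 287/4) = 341/4, so the R-coordinate is 1/2.

(1/4, 1/4, 1/2)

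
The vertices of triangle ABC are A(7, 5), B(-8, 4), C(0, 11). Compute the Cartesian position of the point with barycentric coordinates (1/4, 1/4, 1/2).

P = (1/4)·A + (1/4)·B + (1/2)·C.
x-coordinate: (1/4)·7 + (1/4)·(-8) + (1/2)·0 = -1/4.
y-coordinate: (1/4)·5 + (1/4)·4 + (1/2)·11 = 31/4.

(-1/4, 31/4)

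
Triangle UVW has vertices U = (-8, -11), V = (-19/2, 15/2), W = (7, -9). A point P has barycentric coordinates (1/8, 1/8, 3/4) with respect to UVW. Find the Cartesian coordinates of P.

(49/16, -115/16)

P = (1/8)·U + (1/8)·V + (3/4)·W.
x-coordinate: (1/8)·(-8) + (1/8)·(-19/2) + (3/4)·7 = 49/16.
y-coordinate: (1/8)·(-11) + (1/8)·(15/2) + (3/4)·(-9) = -115/16.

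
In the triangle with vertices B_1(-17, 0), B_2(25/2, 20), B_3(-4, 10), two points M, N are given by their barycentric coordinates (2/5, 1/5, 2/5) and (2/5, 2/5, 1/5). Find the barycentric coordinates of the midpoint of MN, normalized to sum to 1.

Since both coordinate triples sum to 1, the midpoint's barycentrics are the componentwise average.
(2/5+2/5)/2 = 2/5; similarly 3/10 and 3/10.

(2/5, 3/10, 3/10)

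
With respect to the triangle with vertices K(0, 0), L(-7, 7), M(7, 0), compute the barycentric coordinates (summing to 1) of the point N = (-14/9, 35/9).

Signed area of the reference triangle: [KLM] = ½·(0·(7−0) + (-7)·(0−0) + 7·(0−7)) = ½·(0 + 0 − 49) = -49/2.
[NLM] = ½·((-14/9)·(7−0) + (-7)·(0−(35/9)) + 7·(35/9−7)) = ½·(-98/9 + 245/9 − 196/9) = -49/18, so the K-coordinate is (-49/18)/(-49/2) = 1/9.
[KNM] = ½·(0·(35/9−0) + (-14/9)·(0−0) + 7·(0−(35/9))) = ½·(0 + 0 − 245/9) = -245/18, so the L-coordinate is 5/9.
[KLN] = ½·(0·(7−(35/9)) + (-7)·(35/9−0) + (-14/9)·(0−7)) = ½·(0 − 245/9 + 98/9) = -49/6, so the M-coordinate is 1/3.

(1/9, 5/9, 1/3)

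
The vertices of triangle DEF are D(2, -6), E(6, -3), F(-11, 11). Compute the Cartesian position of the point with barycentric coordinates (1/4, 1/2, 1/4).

G = (1/4)·D + (1/2)·E + (1/4)·F.
x-coordinate: (1/4)·2 + (1/2)·6 + (1/4)·(-11) = 3/4.
y-coordinate: (1/4)·(-6) + (1/2)·(-3) + (1/4)·11 = -1/4.

(3/4, -1/4)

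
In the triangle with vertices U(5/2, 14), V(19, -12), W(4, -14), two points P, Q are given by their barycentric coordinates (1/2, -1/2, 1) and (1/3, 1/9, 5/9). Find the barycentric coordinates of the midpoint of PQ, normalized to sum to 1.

(5/12, -7/36, 7/9)

Since both coordinate triples sum to 1, the midpoint's barycentrics are the componentwise average.
(1/2+1/3)/2 = 5/12; similarly -7/36 and 7/9.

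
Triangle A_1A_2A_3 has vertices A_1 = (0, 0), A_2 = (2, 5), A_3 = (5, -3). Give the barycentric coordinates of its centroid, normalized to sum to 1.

(1/3, 1/3, 1/3)

The centroid is the average of the vertices, so each weight is 1/3.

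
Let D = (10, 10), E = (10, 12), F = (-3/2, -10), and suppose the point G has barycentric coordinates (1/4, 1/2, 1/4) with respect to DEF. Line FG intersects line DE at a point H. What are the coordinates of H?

(10, 34/3)

Line FG meets DE where the F-coordinate vanishes; zeroing G's F-weight and renormalizing leaves D, E-weights 1/4 : 1/2 → (1/3, 2/3).
So H = (1/3)·D + (2/3)·E = (10, 34/3).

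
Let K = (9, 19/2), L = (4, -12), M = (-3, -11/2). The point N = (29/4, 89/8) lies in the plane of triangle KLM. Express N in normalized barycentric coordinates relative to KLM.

(1, -1/4, 1/4)

Signed area of the reference triangle: [KLM] = ½·(9·(-12−(-11/2)) + 4·(-11/2−(19/2)) + (-3)·(19/2−(-12))) = ½·(-117/2 − 60 − 129/2) = -183/2.
[NLM] = ½·((29/4)·(-12−(-11/2)) + 4·(-11/2−(89/8)) + (-3)·(89/8−(-12))) = ½·(-377/8 − 133/2 − 555/8) = -183/2, so the K-coordinate is (-183/2)/(-183/2) = 1.
[KNM] = ½·(9·(89/8−(-11/2)) + (29/4)·(-11/2−(19/2)) + (-3)·(19/2−(89/8))) = ½·(1197/8 − 435/4 + 39/8) = 183/8, so the L-coordinate is -1/4.
[KLN] = ½·(9·(-12−(89/8)) + 4·(89/8−(19/2)) + (29/4)·(19/2−(-12))) = ½·(-1665/8 + 13/2 + 1247/8) = -183/8, so the M-coordinate is 1/4.
Check: 1 − 1/4 + 1/4 = 1.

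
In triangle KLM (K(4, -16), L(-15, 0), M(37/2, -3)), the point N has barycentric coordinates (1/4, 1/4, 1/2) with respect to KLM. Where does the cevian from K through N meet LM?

(22/3, -2)

Line KN meets LM where the K-coordinate vanishes; zeroing N's K-weight and renormalizing leaves L, M-weights 1/4 : 1/2 → (1/3, 2/3).
So J = (1/3)·L + (2/3)·M = (22/3, -2).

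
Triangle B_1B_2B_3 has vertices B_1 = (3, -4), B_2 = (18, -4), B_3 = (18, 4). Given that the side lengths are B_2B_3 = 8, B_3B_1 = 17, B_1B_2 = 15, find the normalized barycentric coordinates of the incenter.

(1/5, 17/40, 3/8)

The incenter has barycentric coordinates proportional to the opposite side lengths: (8 : 17 : 15).
Normalizing by 8+17+15 = 40 gives (1/5, 17/40, 3/8).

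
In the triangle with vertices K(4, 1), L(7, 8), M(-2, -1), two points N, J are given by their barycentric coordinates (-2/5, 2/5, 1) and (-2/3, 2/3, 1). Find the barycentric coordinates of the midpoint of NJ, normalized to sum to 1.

Since both coordinate triples sum to 1, the midpoint's barycentrics are the componentwise average.
(-2/5+-2/3)/2 = -8/15; similarly 8/15 and 1.

(-8/15, 8/15, 1)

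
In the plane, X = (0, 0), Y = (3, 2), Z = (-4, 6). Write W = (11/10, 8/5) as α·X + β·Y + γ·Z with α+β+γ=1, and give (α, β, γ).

Signed area of the reference triangle: [XYZ] = ½·(0·(2−6) + 3·(6−0) + (-4)·(0−2)) = ½·(0 + 18 + 8) = 13.
[WYZ] = ½·((11/10)·(2−6) + 3·(6−(8/5)) + (-4)·(8/5−2)) = ½·(-22/5 + 66/5 + 8/5) = 26/5, so the X-coordinate is (26/5)/13 = 2/5.
[XWZ] = ½·(0·(8/5−6) + (11/10)·(6−0) + (-4)·(0−(8/5))) = ½·(0 + 33/5 + 32/5) = 13/2, so the Y-coordinate is 1/2.
[XYW] = ½·(0·(2−(8/5)) + 3·(8/5−0) + (11/10)·(0−2)) = ½·(0 + 24/5 − 11/5) = 13/10, so the Z-coordinate is 1/10.

(2/5, 1/2, 1/10)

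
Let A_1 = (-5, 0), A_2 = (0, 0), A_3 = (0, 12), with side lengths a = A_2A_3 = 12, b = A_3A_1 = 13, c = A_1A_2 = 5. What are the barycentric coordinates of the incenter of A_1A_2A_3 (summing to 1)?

The incenter has barycentric coordinates proportional to the opposite side lengths: (12 : 13 : 5).
Normalizing by 12+13+5 = 30 gives (2/5, 13/30, 1/6).

(2/5, 13/30, 1/6)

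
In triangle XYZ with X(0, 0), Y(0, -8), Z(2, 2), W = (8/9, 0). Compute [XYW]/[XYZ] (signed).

4/9

[XYZ] = ½·(0·(-8−2) + 0·(2−0) + 2·(0−(-8))) = ½·(0 + 0 + 16) = 8.
[XYW] = ½·(0·(-8−0) + 0·(0−0) + (8/9)·(0−(-8))) = ½·(0 + 0 + 64/9) = 32/9, so the ratio is (32/9)/8 = 4/9.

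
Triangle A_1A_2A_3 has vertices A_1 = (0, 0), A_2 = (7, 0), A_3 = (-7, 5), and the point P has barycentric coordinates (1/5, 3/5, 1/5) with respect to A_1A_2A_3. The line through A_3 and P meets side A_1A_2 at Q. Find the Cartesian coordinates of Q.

(21/4, 0)

Line A_3P meets A_1A_2 where the A_3-coordinate vanishes; zeroing P's A_3-weight and renormalizing leaves A_1, A_2-weights 1/5 : 3/5 → (1/4, 3/4).
So Q = (1/4)·A_1 + (3/4)·A_2 = (21/4, 0).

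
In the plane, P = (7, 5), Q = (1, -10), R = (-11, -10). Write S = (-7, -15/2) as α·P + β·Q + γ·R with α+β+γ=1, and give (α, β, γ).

Signed area of the reference triangle: [PQR] = ½·(7·(-10−(-10)) + 1·(-10−5) + (-11)·(5−(-10))) = ½·(0 − 15 − 165) = -90.
[SQR] = ½·((-7)·(-10−(-10)) + 1·(-10−(-15/2)) + (-11)·(-15/2−(-10))) = ½·(0 − 5/2 − 55/2) = -15, so the P-coordinate is (-15)/(-90) = 1/6.
[PSR] = ½·(7·(-15/2−(-10)) + (-7)·(-10−5) + (-11)·(5−(-15/2))) = ½·(35/2 + 105 − 275/2) = -15/2, so the Q-coordinate is 1/12.
[PQS] = ½·(7·(-10−(-15/2)) + 1·(-15/2−5) + (-7)·(5−(-10))) = ½·(-35/2 − 25/2 − 105) = -135/2, so the R-coordinate is 3/4.
Check: 1/6 + 1/12 + 3/4 = 1.

(1/6, 1/12, 3/4)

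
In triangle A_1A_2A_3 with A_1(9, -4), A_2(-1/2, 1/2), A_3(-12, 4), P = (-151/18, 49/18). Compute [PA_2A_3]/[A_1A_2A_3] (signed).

1/9

[A_1A_2A_3] = ½·(9·(1/2−4) + (-1/2)·(4−(-4)) + (-12)·(-4−(1/2))) = ½·(-63/2 − 4 + 54) = 37/4.
[PA_2A_3] = ½·((-151/18)·(1/2−4) + (-1/2)·(4−(49/18)) + (-12)·(49/18−(1/2))) = ½·(1057/36 − 23/36 − 80/3) = 37/36, so the ratio is (37/36)/(37/4) = 1/9.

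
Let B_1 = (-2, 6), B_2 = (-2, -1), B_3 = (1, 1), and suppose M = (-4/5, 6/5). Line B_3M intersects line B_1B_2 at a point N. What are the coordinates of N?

(-2, 4/3)

Barycentric coordinates of M with respect to B_1B_2B_3: (1/5, 2/5, 2/5).
On side B_1B_2 the B_3-coordinate is zero; dropping M's B_3-weight 2/5 and renormalizing the remaining 1/5 : 2/5 gives weights 1/3, 2/3 on B_1, B_2.
N = (1/3)·(-2, 6) + (2/3)·(-2, -1) = (-2, 4/3).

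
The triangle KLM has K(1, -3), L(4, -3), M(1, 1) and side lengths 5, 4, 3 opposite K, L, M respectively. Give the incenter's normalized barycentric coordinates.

The incenter has barycentric coordinates proportional to the opposite side lengths: (5 : 4 : 3).
Normalizing by 5+4+3 = 12 gives (5/12, 1/3, 1/4).

(5/12, 1/3, 1/4)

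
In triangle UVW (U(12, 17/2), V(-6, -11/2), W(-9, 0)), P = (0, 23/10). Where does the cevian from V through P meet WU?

(3/2, 17/4)

Barycentric coordinates of P with respect to UVW: (2/5, 1/5, 2/5).
On side WU the V-coordinate is zero; dropping P's V-weight 1/5 and renormalizing the remaining 2/5 : 2/5 gives weights 1/2, 1/2 on W, U.
Q = (1/2)·(-9, 0) + (1/2)·(12, 17/2) = (3/2, 17/4).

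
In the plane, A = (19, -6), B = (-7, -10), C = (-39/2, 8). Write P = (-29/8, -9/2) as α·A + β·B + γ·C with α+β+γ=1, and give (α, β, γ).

Signed area of the reference triangle: [ABC] = ½·(19·(-10−8) + (-7)·(8−(-6)) + (-39/2)·(-6−(-10))) = ½·(-342 − 98 − 78) = -259.
[PBC] = ½·((-29/8)·(-10−8) + (-7)·(8−(-9/2)) + (-39/2)·(-9/2−(-10))) = ½·(261/4 − 175/2 − 429/4) = -259/4, so the A-coordinate is (-259/4)/(-259) = 1/4.
[APC] = ½·(19·(-9/2−8) + (-29/8)·(8−(-6)) + (-39/2)·(-6−(-9/2))) = ½·(-475/2 − 203/4 + 117/4) = -259/2, so the B-coordinate is 1/2.
[ABP] = ½·(19·(-10−(-9/2)) + (-7)·(-9/2−(-6)) + (-29/8)·(-6−(-10))) = ½·(-209/2 − 21/2 − 29/2) = -259/4, so the C-coordinate is 1/4.
Check: 1/4 + 1/2 + 1/4 = 1.

(1/4, 1/2, 1/4)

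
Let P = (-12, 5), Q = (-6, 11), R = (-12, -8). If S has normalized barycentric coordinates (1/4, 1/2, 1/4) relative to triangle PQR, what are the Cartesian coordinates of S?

S = (1/4)·P + (1/2)·Q + (1/4)·R.
x-coordinate: (1/4)·(-12) + (1/2)·(-6) + (1/4)·(-12) = -9.
y-coordinate: (1/4)·5 + (1/2)·11 + (1/4)·(-8) = 19/4.

(-9, 19/4)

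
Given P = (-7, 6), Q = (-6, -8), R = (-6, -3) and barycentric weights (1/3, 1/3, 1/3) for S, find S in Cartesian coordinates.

(-19/3, -5/3)

S = (1/3)·P + (1/3)·Q + (1/3)·R.
x-coordinate: (1/3)·(-7) + (1/3)·(-6) + (1/3)·(-6) = -19/3.
y-coordinate: (1/3)·6 + (1/3)·(-8) + (1/3)·(-3) = -5/3.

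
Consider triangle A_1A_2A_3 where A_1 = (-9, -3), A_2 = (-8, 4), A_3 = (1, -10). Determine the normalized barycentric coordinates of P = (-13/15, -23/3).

Signed area of the reference triangle: [A_1A_2A_3] = ½·((-9)·(4−(-10)) + (-8)·(-10−(-3)) + 1·(-3−4)) = ½·(-126 + 56 − 7) = -77/2.
[PA_2A_3] = ½·((-13/15)·(4−(-10)) + (-8)·(-10−(-23/3)) + 1·(-23/3−4)) = ½·(-182/15 + 56/3 − 35/3) = -77/30, so the A_1-coordinate is (-77/30)/(-77/2) = 1/15.
[A_1PA_3] = ½·((-9)·(-23/3−(-10)) + (-13/15)·(-10−(-3)) + 1·(-3−(-23/3))) = ½·(-21 + 91/15 + 14/3) = -77/15, so the A_2-coordinate is 2/15.
[A_1A_2P] = ½·((-9)·(4−(-23/3)) + (-8)·(-23/3−(-3)) + (-13/15)·(-3−4)) = ½·(-105 + 112/3 + 91/15) = -154/5, so the A_3-coordinate is 4/5.
Check: 1/15 + 2/15 + 4/5 = 1.

(1/15, 2/15, 4/5)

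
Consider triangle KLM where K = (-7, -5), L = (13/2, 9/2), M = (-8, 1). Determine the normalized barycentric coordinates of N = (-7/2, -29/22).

Signed area of the reference triangle: [KLM] = ½·((-7)·(9/2−1) + (13/2)·(1−(-5)) + (-8)·(-5−(9/2))) = ½·(-49/2 + 39 + 76) = 181/4.
[NLM] = ½·((-7/2)·(9/2−1) + (13/2)·(1−(-29/22)) + (-8)·(-29/22−(9/2))) = ½·(-49/4 + 663/44 + 512/11) = 543/22, so the K-coordinate is (543/22)/(181/4) = 6/11.
[KNM] = ½·((-7)·(-29/22−1) + (-7/2)·(1−(-5)) + (-8)·(-5−(-29/22))) = ½·(357/22 − 21 + 324/11) = 543/44, so the L-coordinate is 3/11.
[KLN] = ½·((-7)·(9/2−(-29/22)) + (13/2)·(-29/22−(-5)) + (-7/2)·(-5−(9/2))) = ½·(-448/11 + 1053/44 + 133/4) = 181/22, so the M-coordinate is 2/11.
Check: 6/11 + 3/11 + 2/11 = 1.

(6/11, 3/11, 2/11)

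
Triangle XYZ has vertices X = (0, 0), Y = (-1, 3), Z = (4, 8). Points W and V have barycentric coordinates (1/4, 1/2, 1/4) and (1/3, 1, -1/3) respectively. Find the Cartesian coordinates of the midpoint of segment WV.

(-11/12, 23/12)

Barycentric coordinates of the midpoint are the average: (7/24, 3/4, -1/24).
Converting: (7/24)·X + (3/4)·Y + (-1/24)·Z = (-11/12, 23/12).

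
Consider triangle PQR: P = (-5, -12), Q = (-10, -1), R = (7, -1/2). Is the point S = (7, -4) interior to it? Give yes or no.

no

Barycentric coordinates of S: (119/379, -84/379, 344/379).
The three coordinates are positive, negative, positive; a point is interior exactly when all three are positive.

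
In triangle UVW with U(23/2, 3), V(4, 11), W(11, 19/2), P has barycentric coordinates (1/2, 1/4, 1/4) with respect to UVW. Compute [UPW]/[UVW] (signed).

1/4

The signed ratio [UPW]/[UVW] equals the barycentric coordinate of P at vertex V, which is 1/4.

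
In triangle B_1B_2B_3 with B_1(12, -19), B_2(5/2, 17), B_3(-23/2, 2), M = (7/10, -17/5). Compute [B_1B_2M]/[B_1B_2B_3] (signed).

[B_1B_2B_3] = ½·(12·(17−2) + (5/2)·(2−(-19)) + (-23/2)·(-19−17)) = ½·(180 + 105/2 + 414) = 1293/4.
[B_1B_2M] = ½·(12·(17−(-17/5)) + (5/2)·(-17/5−(-19)) + (7/10)·(-19−17)) = ½·(1224/5 + 39 − 126/5) = 1293/10, so the ratio is (1293/10)/(1293/4) = 2/5.

2/5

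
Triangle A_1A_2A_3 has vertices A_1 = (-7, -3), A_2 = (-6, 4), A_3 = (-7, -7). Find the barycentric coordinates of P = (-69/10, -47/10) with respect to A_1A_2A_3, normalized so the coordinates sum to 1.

(3/10, 1/10, 3/5)

Signed area of the reference triangle: [A_1A_2A_3] = ½·((-7)·(4−(-7)) + (-6)·(-7−(-3)) + (-7)·(-3−4)) = ½·(-77 + 24 + 49) = -2.
[PA_2A_3] = ½·((-69/10)·(4−(-7)) + (-6)·(-7−(-47/10)) + (-7)·(-47/10−4)) = ½·(-759/10 + 69/5 + 609/10) = -3/5, so the A_1-coordinate is (-3/5)/(-2) = 3/10.
[A_1PA_3] = ½·((-7)·(-47/10−(-7)) + (-69/10)·(-7−(-3)) + (-7)·(-3−(-47/10))) = ½·(-161/10 + 138/5 − 119/10) = -1/5, so the A_2-coordinate is 1/10.
[A_1A_2P] = ½·((-7)·(4−(-47/10)) + (-6)·(-47/10−(-3)) + (-69/10)·(-3−4)) = ½·(-609/10 + 51/5 + 483/10) = -6/5, so the A_3-coordinate is 3/5.
Check: 3/10 + 1/10 + 3/5 = 1.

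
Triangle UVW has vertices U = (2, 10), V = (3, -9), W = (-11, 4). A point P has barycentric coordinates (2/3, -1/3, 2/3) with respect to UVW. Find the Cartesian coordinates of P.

(-7, 37/3)

P = (2/3)·U + (-1/3)·V + (2/3)·W.
x-coordinate: (2/3)·2 + (-1/3)·3 + (2/3)·(-11) = -7.
y-coordinate: (2/3)·10 + (-1/3)·(-9) + (2/3)·4 = 37/3.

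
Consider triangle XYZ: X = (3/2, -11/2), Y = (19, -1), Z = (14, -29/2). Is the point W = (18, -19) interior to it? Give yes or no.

Barycentric coordinates of W: (-34/95, -9/95, 138/95).
The three coordinates are negative, negative, positive; a point is interior exactly when all three are positive.

no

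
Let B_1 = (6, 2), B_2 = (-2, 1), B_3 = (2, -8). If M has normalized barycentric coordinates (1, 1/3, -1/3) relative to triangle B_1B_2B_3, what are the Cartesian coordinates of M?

M = 1·B_1 + (1/3)·B_2 + (-1/3)·B_3.
x-coordinate: 1·6 + (1/3)·(-2) + (-1/3)·2 = 14/3.
y-coordinate: 1·2 + (1/3)·1 + (-1/3)·(-8) = 5.

(14/3, 5)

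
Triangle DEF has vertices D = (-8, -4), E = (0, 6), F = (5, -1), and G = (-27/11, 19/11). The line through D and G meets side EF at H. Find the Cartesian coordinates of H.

Barycentric coordinates of G with respect to DEF: (4/11, 6/11, 1/11).
On side EF the D-coordinate is zero; dropping G's D-weight 4/11 and renormalizing the remaining 6/11 : 1/11 gives weights 6/7, 1/7 on E, F.
H = (6/7)·(0, 6) + (1/7)·(5, -1) = (5/7, 5).

(5/7, 5)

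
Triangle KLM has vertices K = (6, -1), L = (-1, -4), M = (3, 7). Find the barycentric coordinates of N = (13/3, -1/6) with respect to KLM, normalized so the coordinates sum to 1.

Signed area of the reference triangle: [KLM] = ½·(6·(-4−7) + (-1)·(7−(-1)) + 3·(-1−(-4))) = ½·(-66 − 8 + 9) = -65/2.
[NLM] = ½·((13/3)·(-4−7) + (-1)·(7−(-1/6)) + 3·(-1/6−(-4))) = ½·(-143/3 − 43/6 + 23/2) = -65/3, so the K-coordinate is (-65/3)/(-65/2) = 2/3.
[KNM] = ½·(6·(-1/6−7) + (13/3)·(7−(-1)) + 3·(-1−(-1/6))) = ½·(-43 + 104/3 − 5/2) = -65/12, so the L-coordinate is 1/6.
[KLN] = ½·(6·(-4−(-1/6)) + (-1)·(-1/6−(-1)) + (13/3)·(-1−(-4))) = ½·(-23 − 5/6 + 13) = -65/12, so the M-coordinate is 1/6.
Check: 2/3 + 1/6 + 1/6 = 1.

(2/3, 1/6, 1/6)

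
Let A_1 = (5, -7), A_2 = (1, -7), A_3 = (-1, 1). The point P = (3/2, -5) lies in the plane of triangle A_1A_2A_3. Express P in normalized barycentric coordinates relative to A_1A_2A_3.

Signed area of the reference triangle: [A_1A_2A_3] = ½·(5·(-7−1) + 1·(1−(-7)) + (-1)·(-7−(-7))) = ½·(-40 + 8 + 0) = -16.
[PA_2A_3] = ½·((3/2)·(-7−1) + 1·(1−(-5)) + (-1)·(-5−(-7))) = ½·(-12 + 6 − 2) = -4, so the A_1-coordinate is (-4)/(-16) = 1/4.
[A_1PA_3] = ½·(5·(-5−1) + (3/2)·(1−(-7)) + (-1)·(-7−(-5))) = ½·(-30 + 12 + 2) = -8, so the A_2-coordinate is 1/2.
[A_1A_2P] = ½·(5·(-7−(-5)) + 1·(-5−(-7)) + (3/2)·(-7−(-7))) = ½·(-10 + 2 + 0) = -4, so the A_3-coordinate is 1/4.
Check: 1/4 + 1/2 + 1/4 = 1.

(1/4, 1/2, 1/4)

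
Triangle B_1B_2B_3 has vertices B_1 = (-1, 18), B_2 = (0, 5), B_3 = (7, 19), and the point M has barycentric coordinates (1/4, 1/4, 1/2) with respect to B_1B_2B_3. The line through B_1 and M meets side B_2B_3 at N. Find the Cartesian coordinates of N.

(14/3, 43/3)

Line B_1M meets B_2B_3 where the B_1-coordinate vanishes; zeroing M's B_1-weight and renormalizing leaves B_2, B_3-weights 1/4 : 1/2 → (1/3, 2/3).
So N = (1/3)·B_2 + (2/3)·B_3 = (14/3, 43/3).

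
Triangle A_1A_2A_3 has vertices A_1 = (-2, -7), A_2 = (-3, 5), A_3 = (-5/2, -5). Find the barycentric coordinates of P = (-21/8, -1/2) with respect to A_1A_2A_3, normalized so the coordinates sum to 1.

Signed area of the reference triangle: [A_1A_2A_3] = ½·((-2)·(5−(-5)) + (-3)·(-5−(-7)) + (-5/2)·(-7−5)) = ½·(-20 − 6 + 30) = 2.
[PA_2A_3] = ½·((-21/8)·(5−(-5)) + (-3)·(-5−(-1/2)) + (-5/2)·(-1/2−5)) = ½·(-105/4 + 27/2 + 55/4) = 1/2, so the A_1-coordinate is (1/2)/2 = 1/4.
[A_1PA_3] = ½·((-2)·(-1/2−(-5)) + (-21/8)·(-5−(-7)) + (-5/2)·(-7−(-1/2))) = ½·(-9 − 21/4 + 65/4) = 1, so the A_2-coordinate is 1/2.
[A_1A_2P] = ½·((-2)·(5−(-1/2)) + (-3)·(-1/2−(-7)) + (-21/8)·(-7−5)) = ½·(-11 − 39/2 + 63/2) = 1/2, so the A_3-coordinate is 1/4.

(1/4, 1/2, 1/4)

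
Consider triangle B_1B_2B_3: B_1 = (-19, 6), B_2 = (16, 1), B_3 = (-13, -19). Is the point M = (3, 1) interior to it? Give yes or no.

yes

Barycentric coordinates of M: (4/13, 8/13, 1/13).
The three coordinates are positive, positive, positive; a point is interior exactly when all three are positive.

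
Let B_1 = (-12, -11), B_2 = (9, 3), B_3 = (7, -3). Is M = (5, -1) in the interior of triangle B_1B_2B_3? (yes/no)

yes

Barycentric coordinates of M: (8/49, 27/49, 2/7).
The three coordinates are positive, positive, positive; a point is interior exactly when all three are positive.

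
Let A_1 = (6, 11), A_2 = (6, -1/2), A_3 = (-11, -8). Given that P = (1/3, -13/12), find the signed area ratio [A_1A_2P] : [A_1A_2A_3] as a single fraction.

[A_1A_2A_3] = ½·(6·(-1/2−(-8)) + 6·(-8−11) + (-11)·(11−(-1/2))) = ½·(45 − 114 − 253/2) = -391/4.
[A_1A_2P] = ½·(6·(-1/2−(-13/12)) + 6·(-13/12−11) + (1/3)·(11−(-1/2))) = ½·(7/2 − 145/2 + 23/6) = -391/12, so the ratio is (-391/12)/(-391/4) = 1/3.

1/3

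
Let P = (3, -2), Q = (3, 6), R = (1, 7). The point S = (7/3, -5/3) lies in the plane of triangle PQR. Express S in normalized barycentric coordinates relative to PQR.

Signed area of the reference triangle: [PQR] = ½·(3·(6−7) + 3·(7−(-2)) + 1·(-2−6)) = ½·(-3 + 27 − 8) = 8.
[SQR] = ½·((7/3)·(6−7) + 3·(7−(-5/3)) + 1·(-5/3−6)) = ½·(-7/3 + 26 − 23/3) = 8, so the P-coordinate is 8/8 = 1.
[PSR] = ½·(3·(-5/3−7) + (7/3)·(7−(-2)) + 1·(-2−(-5/3))) = ½·(-26 + 21 − 1/3) = -8/3, so the Q-coordinate is -1/3.
[PQS] = ½·(3·(6−(-5/3)) + 3·(-5/3−(-2)) + (7/3)·(-2−6)) = ½·(23 + 1 − 56/3) = 8/3, so the R-coordinate is 1/3.

(1, -1/3, 1/3)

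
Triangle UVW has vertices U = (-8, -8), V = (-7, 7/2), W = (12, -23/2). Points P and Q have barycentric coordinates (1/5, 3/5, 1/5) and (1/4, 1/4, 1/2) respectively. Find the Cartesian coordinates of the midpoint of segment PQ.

(-23/40, -347/80)

Barycentric coordinates of the midpoint are the average: (9/40, 17/40, 7/20).
Converting: (9/40)·U + (17/40)·V + (7/20)·W = (-23/40, -347/80).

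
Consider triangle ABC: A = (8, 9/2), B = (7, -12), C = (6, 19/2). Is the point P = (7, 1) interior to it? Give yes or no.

yes

Barycentric coordinates of P: (13/38, 6/19, 13/38).
The three coordinates are positive, positive, positive; a point is interior exactly when all three are positive.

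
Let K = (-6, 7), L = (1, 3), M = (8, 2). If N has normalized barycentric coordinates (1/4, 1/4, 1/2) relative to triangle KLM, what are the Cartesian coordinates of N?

(11/4, 7/2)

N = (1/4)·K + (1/4)·L + (1/2)·M.
x-coordinate: (1/4)·(-6) + (1/4)·1 + (1/2)·8 = 11/4.
y-coordinate: (1/4)·7 + (1/4)·3 + (1/2)·2 = 7/2.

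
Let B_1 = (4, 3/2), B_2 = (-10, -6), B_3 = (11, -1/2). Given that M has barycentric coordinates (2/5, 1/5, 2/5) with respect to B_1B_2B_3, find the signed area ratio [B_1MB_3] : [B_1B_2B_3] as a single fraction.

1/5

The signed ratio [B_1MB_3]/[B_1B_2B_3] equals the barycentric coordinate of M at vertex B_2, which is 1/5.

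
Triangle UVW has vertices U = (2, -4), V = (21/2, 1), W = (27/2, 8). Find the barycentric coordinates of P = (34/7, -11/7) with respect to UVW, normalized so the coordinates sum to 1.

(5/7, 1/7, 1/7)

Signed area of the reference triangle: [UVW] = ½·(2·(1−8) + (21/2)·(8−(-4)) + (27/2)·(-4−1)) = ½·(-14 + 126 − 135/2) = 89/4.
[PVW] = ½·((34/7)·(1−8) + (21/2)·(8−(-11/7)) + (27/2)·(-11/7−1)) = ½·(-34 + 201/2 − 243/7) = 445/28, so the U-coordinate is (445/28)/(89/4) = 5/7.
[UPW] = ½·(2·(-11/7−8) + (34/7)·(8−(-4)) + (27/2)·(-4−(-11/7))) = ½·(-134/7 + 408/7 − 459/14) = 89/28, so the V-coordinate is 1/7.
[UVP] = ½·(2·(1−(-11/7)) + (21/2)·(-11/7−(-4)) + (34/7)·(-4−1)) = ½·(36/7 + 51/2 − 170/7) = 89/28, so the W-coordinate is 1/7.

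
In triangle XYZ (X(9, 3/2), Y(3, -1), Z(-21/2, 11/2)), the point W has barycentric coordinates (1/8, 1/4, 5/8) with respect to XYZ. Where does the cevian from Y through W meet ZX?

Line YW meets ZX where the Y-coordinate vanishes; zeroing W's Y-weight and renormalizing leaves Z, X-weights 5/8 : 1/8 → (5/6, 1/6).
So V = (5/6)·Z + (1/6)·X = (-29/4, 29/6).

(-29/4, 29/6)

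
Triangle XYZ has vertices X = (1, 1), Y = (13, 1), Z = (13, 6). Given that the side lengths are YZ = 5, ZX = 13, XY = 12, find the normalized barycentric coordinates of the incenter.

(1/6, 13/30, 2/5)

The incenter has barycentric coordinates proportional to the opposite side lengths: (5 : 13 : 12).
Normalizing by 5+13+12 = 30 gives (1/6, 13/30, 2/5).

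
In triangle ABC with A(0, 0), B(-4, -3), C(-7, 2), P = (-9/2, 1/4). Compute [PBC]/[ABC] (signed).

[ABC] = ½·(0·(-3−2) + (-4)·(2−0) + (-7)·(0−(-3))) = ½·(0 − 8 − 21) = -29/2.
[PBC] = ½·((-9/2)·(-3−2) + (-4)·(2−(1/4)) + (-7)·(1/4−(-3))) = ½·(45/2 − 7 − 91/4) = -29/8, so the ratio is (-29/8)/(-29/2) = 1/4.

1/4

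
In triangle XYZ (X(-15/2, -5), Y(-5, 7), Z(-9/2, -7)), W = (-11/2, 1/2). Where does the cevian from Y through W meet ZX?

(-6, -6)

Barycentric coordinates of W with respect to XYZ: (1/4, 1/2, 1/4).
On side ZX the Y-coordinate is zero; dropping W's Y-weight 1/2 and renormalizing the remaining 1/4 : 1/4 gives weights 1/2, 1/2 on Z, X.
V = (1/2)·(-9/2, -7) + (1/2)·(-15/2, -5) = (-6, -6).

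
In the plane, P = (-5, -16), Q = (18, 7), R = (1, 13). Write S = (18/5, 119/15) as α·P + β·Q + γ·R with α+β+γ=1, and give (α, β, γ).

Signed area of the reference triangle: [PQR] = ½·((-5)·(7−13) + 18·(13−(-16)) + 1·(-16−7)) = ½·(30 + 522 − 23) = 529/2.
[SQR] = ½·((18/5)·(7−13) + 18·(13−(119/15)) + 1·(119/15−7)) = ½·(-108/5 + 456/5 + 14/15) = 529/15, so the P-coordinate is (529/15)/(529/2) = 2/15.
[PSR] = ½·((-5)·(119/15−13) + (18/5)·(13−(-16)) + 1·(-16−(119/15))) = ½·(76/3 + 522/5 − 359/15) = 529/10, so the Q-coordinate is 1/5.
[PQS] = ½·((-5)·(7−(119/15)) + 18·(119/15−(-16)) + (18/5)·(-16−7)) = ½·(14/3 + 2154/5 − 414/5) = 529/3, so the R-coordinate is 2/3.

(2/15, 1/5, 2/3)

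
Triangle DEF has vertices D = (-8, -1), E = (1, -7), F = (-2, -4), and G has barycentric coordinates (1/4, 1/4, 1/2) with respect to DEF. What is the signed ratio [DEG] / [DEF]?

The signed ratio [DEG]/[DEF] equals the barycentric coordinate of G at vertex F, which is 1/2.

1/2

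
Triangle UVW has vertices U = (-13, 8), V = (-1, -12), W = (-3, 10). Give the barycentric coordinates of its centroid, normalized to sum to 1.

The centroid is the average of the vertices, so each weight is 1/3.

(1/3, 1/3, 1/3)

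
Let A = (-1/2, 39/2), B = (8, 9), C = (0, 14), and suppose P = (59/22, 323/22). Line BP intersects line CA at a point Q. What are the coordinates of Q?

Barycentric coordinates of P with respect to ABC: (5/11, 4/11, 2/11).
On side CA the B-coordinate is zero; dropping P's B-weight 4/11 and renormalizing the remaining 2/11 : 5/11 gives weights 2/7, 5/7 on C, A.
Q = (2/7)·(0, 14) + (5/7)·(-1/2, 39/2) = (-5/14, 251/14).

(-5/14, 251/14)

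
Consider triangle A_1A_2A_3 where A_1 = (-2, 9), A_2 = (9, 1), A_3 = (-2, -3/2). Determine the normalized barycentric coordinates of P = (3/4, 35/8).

(1/2, 1/4, 1/4)

Signed area of the reference triangle: [A_1A_2A_3] = ½·((-2)·(1−(-3/2)) + 9·(-3/2−9) + (-2)·(9−1)) = ½·(-5 − 189/2 − 16) = -231/4.
[PA_2A_3] = ½·((3/4)·(1−(-3/2)) + 9·(-3/2−(35/8)) + (-2)·(35/8−1)) = ½·(15/8 − 423/8 − 27/4) = -231/8, so the A_1-coordinate is (-231/8)/(-231/4) = 1/2.
[A_1PA_3] = ½·((-2)·(35/8−(-3/2)) + (3/4)·(-3/2−9) + (-2)·(9−(35/8))) = ½·(-47/4 − 63/8 − 37/4) = -231/16, so the A_2-coordinate is 1/4.
[A_1A_2P] = ½·((-2)·(1−(35/8)) + 9·(35/8−9) + (3/4)·(9−1)) = ½·(27/4 − 333/8 + 6) = -231/16, so the A_3-coordinate is 1/4.
Check: 1/2 + 1/4 + 1/4 = 1.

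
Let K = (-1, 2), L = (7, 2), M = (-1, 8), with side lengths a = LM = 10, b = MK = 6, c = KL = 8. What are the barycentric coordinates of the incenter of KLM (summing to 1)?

The incenter has barycentric coordinates proportional to the opposite side lengths: (10 : 6 : 8).
Normalizing by 10+6+8 = 24 gives (5/12, 1/4, 1/3).

(5/12, 1/4, 1/3)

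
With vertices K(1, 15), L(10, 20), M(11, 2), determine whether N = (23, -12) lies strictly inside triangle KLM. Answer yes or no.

Barycentric coordinates of N: (-202/167, 16/167, 353/167).
The three coordinates are negative, positive, positive; a point is interior exactly when all three are positive.

no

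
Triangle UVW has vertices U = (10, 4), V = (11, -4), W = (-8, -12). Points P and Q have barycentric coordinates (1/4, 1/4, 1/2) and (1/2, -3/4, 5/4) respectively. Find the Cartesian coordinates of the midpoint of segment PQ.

(-6, -8)

Barycentric coordinates of the midpoint are the average: (3/8, -1/4, 7/8).
Converting: (3/8)·U + (-1/4)·V + (7/8)·W = (-6, -8).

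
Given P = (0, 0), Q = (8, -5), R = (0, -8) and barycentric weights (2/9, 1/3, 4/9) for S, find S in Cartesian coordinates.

(8/3, -47/9)

S = (2/9)·P + (1/3)·Q + (4/9)·R.
x-coordinate: (2/9)·0 + (1/3)·8 + (4/9)·0 = 8/3.
y-coordinate: (2/9)·0 + (1/3)·(-5) + (4/9)·(-8) = -47/9.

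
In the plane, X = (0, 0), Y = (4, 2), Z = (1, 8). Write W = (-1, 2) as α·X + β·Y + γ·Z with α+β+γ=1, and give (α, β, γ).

Signed area of the reference triangle: [XYZ] = ½·(0·(2−8) + 4·(8−0) + 1·(0−2)) = ½·(0 + 32 − 2) = 15.
[WYZ] = ½·((-1)·(2−8) + 4·(8−2) + 1·(2−2)) = ½·(6 + 24 + 0) = 15, so the X-coordinate is 15/15 = 1.
[XWZ] = ½·(0·(2−8) + (-1)·(8−0) + 1·(0−2)) = ½·(0 − 8 − 2) = -5, so the Y-coordinate is -1/3.
[XYW] = ½·(0·(2−2) + 4·(2−0) + (-1)·(0−2)) = ½·(0 + 8 + 2) = 5, so the Z-coordinate is 1/3.
Check: 1 − 1/3 + 1/3 = 1.

(1, -1/3, 1/3)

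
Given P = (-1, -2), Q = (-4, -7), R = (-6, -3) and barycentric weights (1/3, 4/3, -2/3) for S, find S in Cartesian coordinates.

(-5/3, -8)

S = (1/3)·P + (4/3)·Q + (-2/3)·R.
x-coordinate: (1/3)·(-1) + (4/3)·(-4) + (-2/3)·(-6) = -5/3.
y-coordinate: (1/3)·(-2) + (4/3)·(-7) + (-2/3)·(-3) = -8.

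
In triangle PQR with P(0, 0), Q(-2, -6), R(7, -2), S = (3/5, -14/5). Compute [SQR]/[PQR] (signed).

2/5

[PQR] = ½·(0·(-6−(-2)) + (-2)·(-2−0) + 7·(0−(-6))) = ½·(0 + 4 + 42) = 23.
[SQR] = ½·((3/5)·(-6−(-2)) + (-2)·(-2−(-14/5)) + 7·(-14/5−(-6))) = ½·(-12/5 − 8/5 + 112/5) = 46/5, so the ratio is (46/5)/23 = 2/5.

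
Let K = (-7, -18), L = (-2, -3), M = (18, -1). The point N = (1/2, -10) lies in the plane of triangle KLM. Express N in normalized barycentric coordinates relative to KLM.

Signed area of the reference triangle: [KLM] = ½·((-7)·(-3−(-1)) + (-2)·(-1−(-18)) + 18·(-18−(-3))) = ½·(14 − 34 − 270) = -145.
[NLM] = ½·((1/2)·(-3−(-1)) + (-2)·(-1−(-10)) + 18·(-10−(-3))) = ½·(-1 − 18 − 126) = -145/2, so the K-coordinate is (-145/2)/(-145) = 1/2.
[KNM] = ½·((-7)·(-10−(-1)) + (1/2)·(-1−(-18)) + 18·(-18−(-10))) = ½·(63 + 17/2 − 144) = -145/4, so the L-coordinate is 1/4.
[KLN] = ½·((-7)·(-3−(-10)) + (-2)·(-10−(-18)) + (1/2)·(-18−(-3))) = ½·(-49 − 16 − 15/2) = -145/4, so the M-coordinate is 1/4.
Check: 1/2 + 1/4 + 1/4 = 1.

(1/2, 1/4, 1/4)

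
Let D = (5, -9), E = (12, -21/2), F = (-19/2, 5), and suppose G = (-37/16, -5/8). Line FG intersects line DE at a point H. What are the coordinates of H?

Barycentric coordinates of G with respect to DEF: (1/8, 1/4, 5/8).
On side DE the F-coordinate is zero; dropping G's F-weight 5/8 and renormalizing the remaining 1/8 : 1/4 gives weights 1/3, 2/3 on D, E.
H = (1/3)·(5, -9) + (2/3)·(12, -21/2) = (29/3, -10).

(29/3, -10)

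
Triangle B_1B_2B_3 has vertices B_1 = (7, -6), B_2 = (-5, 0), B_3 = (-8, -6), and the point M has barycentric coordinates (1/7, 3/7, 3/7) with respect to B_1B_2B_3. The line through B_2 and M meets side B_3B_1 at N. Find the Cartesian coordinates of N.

Line B_2M meets B_3B_1 where the B_2-coordinate vanishes; zeroing M's B_2-weight and renormalizing leaves B_3, B_1-weights 3/7 : 1/7 → (3/4, 1/4).
So N = (3/4)·B_3 + (1/4)·B_1 = (-17/4, -6).

(-17/4, -6)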